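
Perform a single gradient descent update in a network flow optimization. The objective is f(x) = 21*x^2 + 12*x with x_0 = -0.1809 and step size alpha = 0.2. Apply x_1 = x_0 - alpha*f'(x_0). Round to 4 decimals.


We compute the gradient at x_0 and apply the update.
f'(x) = 42*x + 12
f'(-0.1809) = 42*-0.1809 + 12 = 4.4022
x_1 = -0.1809 - 0.2*4.4022 = -1.0613


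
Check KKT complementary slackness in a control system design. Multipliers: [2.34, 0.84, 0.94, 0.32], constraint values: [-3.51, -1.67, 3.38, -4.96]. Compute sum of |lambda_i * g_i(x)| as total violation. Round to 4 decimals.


KKT complementary slackness check:
lambda_1 * g_1 = 2.34 * -3.51 = -8.2134
lambda_2 * g_2 = 0.84 * -1.67 = -1.4028
lambda_3 * g_3 = 0.94 * 3.38 = 3.1772
lambda_4 * g_4 = 0.32 * -4.96 = -1.5872
Total violation = 8.2134 + 1.4028 + 3.1772 + 1.5872 = 14.3806


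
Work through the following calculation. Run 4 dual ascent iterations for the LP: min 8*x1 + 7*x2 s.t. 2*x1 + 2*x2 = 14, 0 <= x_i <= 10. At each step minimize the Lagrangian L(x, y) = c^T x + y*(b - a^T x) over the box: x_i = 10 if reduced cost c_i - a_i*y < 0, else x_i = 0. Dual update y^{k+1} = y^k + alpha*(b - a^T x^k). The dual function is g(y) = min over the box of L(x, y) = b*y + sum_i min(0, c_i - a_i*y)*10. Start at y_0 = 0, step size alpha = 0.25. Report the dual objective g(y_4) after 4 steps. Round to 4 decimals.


Dual ascent for LP: min 8*x1 + 7*x2, 2*x1 + 2*x2 = 14, 0 <= x_i <= 10
Step 1: y^k = 0.0, reduced costs: (8.0, 7.0)
  x^k = (0.0, 0.0), subgradient = b - a^T x = 14.0
  y^{k+1} = 0.0 + 0.25*14.0 = 3.5
Step 2: y^k = 3.5, reduced costs: (1.0, 0.0)
  x^k = (0.0, 0.0), subgradient = b - a^T x = 14.0
  y^{k+1} = 3.5 + 0.25*14.0 = 7.0
Step 3: y^k = 7.0, reduced costs: (-6.0, -7.0)
  x^k = (10.0, 10.0), subgradient = b - a^T x = -26.0
  y^{k+1} = 7.0 + 0.25*-26.0 = 0.5
Step 4: y^k = 0.5, reduced costs: (7.0, 6.0)
  x^k = (0.0, 0.0), subgradient = b - a^T x = 14.0
  y^{k+1} = 0.5 + 0.25*14.0 = 4.0
Dual objective at y_4 = 4.0: reduced costs (0.0, -1.0), box minimizer x = (0.0, 10.0)
g(y_4) = b*y + (c1 - a1*y)*x1 + (c2 - a2*y)*x2 = 14*4.0 + 0.0*0.0 + (-1.0)*10.0 = 56.0 + 0.0 - 10.0 = 46.0


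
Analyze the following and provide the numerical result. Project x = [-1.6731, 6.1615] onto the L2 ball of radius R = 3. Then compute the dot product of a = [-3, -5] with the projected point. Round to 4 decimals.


Step 1: Compute ||x|| (intermediates to 6 decimals).
||x|| = sqrt((-1.6731)^2 + 6.1615^2) = 6.384618
Step 2: Project.
Since ||x|| > R, scale = R/||x|| = 3/6.384618 = 0.469879, proj(x) = scale * x
proj(x) = [-0.786155, 2.895159]
Step 3: Dot product.
a^T * proj(x) = -3*(-0.786155) - 5*2.895159 = -12.1173


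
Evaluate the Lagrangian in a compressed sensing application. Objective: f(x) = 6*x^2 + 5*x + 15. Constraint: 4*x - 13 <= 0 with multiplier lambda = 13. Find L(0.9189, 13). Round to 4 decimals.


Step 1: Evaluate f(x).
f(0.9189) = 6*0.9189^2 + 5*0.9189 + 15 = 24.6608
Step 2: Evaluate g(x).
g(0.9189) = 4*0.9189 - 13 = -9.3244
Step 3: Compute Lagrangian.
L = 24.6608 + 13*-9.3244 = -96.5564


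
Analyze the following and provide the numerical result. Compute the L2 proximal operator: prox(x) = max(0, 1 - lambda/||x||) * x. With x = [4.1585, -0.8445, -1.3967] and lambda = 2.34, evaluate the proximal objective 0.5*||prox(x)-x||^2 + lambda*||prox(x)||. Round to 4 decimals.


Step 1: Compute ||x||.
||x|| = 4.4673
Step 2: Compute scaling factor.
scale = max(0, 1 - 2.34/4.4673) = 0.4762
Step 3: prox(x) = [1.9803, -0.4021, -0.6651]
||prox(x)|| = 2.1273
Step 4: Proximal objective.
0.5*||prox-x||^2 = 2.7378
lambda*||prox|| = 4.9779
Total = 7.7158


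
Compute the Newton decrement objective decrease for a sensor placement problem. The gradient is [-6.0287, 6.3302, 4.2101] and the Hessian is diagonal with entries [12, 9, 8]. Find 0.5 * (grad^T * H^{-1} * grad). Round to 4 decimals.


Step 1: H is diagonal, so H^(-1) * g = [-0.5024, 0.7034, 0.5263].
Step 2: g^T H^(-1) g = sum_i g_i^2 / H_ii
  = (-6.0287)^2/12 + (6.3302)^2/9 + (4.2101)^2/8
  = 3.0288 + 4.4524 + 2.2156 = 9.6968
Step 3: Objective decrease = 0.5 * g^T H^(-1) g = 4.8484


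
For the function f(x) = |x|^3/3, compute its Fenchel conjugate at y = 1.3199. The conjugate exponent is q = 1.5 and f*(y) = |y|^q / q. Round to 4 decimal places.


The conjugate exponent q satisfies 1/p + 1/q = 1.
p = 3, so q = 3/(3 - 1) = 1.5
|y|^q = 1.3199^1.5 = 1.5164
f*(1.3199) = 1.5164 / 1.5 = 1.0109


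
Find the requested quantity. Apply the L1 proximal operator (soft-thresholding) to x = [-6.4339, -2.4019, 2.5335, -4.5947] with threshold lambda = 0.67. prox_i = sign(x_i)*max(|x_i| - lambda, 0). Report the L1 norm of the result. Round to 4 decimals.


Soft-thresholding with lambda = 0.67:
prox(-6.4339) = sign(-6.4339)*max(|-6.4339| - 0.67, 0) = -5.7639
prox(-2.4019) = sign(-2.4019)*max(|-2.4019| - 0.67, 0) = -1.7319
prox(2.5335) = sign(2.5335)*max(|2.5335| - 0.67, 0) = 1.8635
prox(-4.5947) = sign(-4.5947)*max(|-4.5947| - 0.67, 0) = -3.9247
prox(x) = [-5.7639, -1.7319, 1.8635, -3.9247]
||prox(x)||_1 = 5.7639 + 1.7319 + 1.8635 + 3.9247 = 13.284


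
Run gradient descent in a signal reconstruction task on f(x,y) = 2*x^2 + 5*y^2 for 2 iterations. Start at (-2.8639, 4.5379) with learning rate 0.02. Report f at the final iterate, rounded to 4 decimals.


Gradient descent on f(x,y) = 2*x^2 + 5*y^2.
Starting point: (-2.8639, 4.5379), alpha = 0.02
Step 1: grad_x = 2*2*-2.8639 = -11.4556, grad_y = 2*5*4.5379 = 45.379
  x_1 = -2.8639 - 0.02*-11.4556 = -2.6348
  y_1 = 4.5379 - 0.02*45.379 = 3.6303
Step 2: grad_x = 2*2*-2.6348 = -10.5392, grad_y = 2*5*3.6303 = 36.3032
  x_2 = -2.6348 - 0.02*-10.5392 = -2.424
  y_2 = 3.6303 - 0.02*36.3032 = 2.9043
f(-2.424, 2.9043) = 2*(-2.424)^2 + 5*2.9043^2 = 53.9251


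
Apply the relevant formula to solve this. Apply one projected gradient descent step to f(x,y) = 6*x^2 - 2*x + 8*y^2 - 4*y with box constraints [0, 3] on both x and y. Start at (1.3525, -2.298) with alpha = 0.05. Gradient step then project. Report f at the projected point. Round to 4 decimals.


Step 1: Compute gradient at (1.3525, -2.298).
grad_x = 2*6*1.3525 - 2 = 14.23
grad_y = 2*8*-2.298 - 4 = -40.768
Step 2: Gradient step.
x_raw = 1.3525 - 0.05*14.23 = 0.641
y_raw = -2.298 - 0.05*-40.768 = -0.2596
Step 3: Project onto [0, 3].
x_proj = clip(0.641) = 0.641
y_proj = clip(-0.2596) = 0.0
Step 4: Evaluate f.
f(0.641, 0.0) = 1.1833


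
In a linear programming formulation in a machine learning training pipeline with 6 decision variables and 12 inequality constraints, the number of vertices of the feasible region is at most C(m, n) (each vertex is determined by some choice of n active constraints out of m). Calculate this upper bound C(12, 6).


Each vertex corresponds to some choice of n active constraints out of m, so the number of vertices is at most C(m, n) = m! / (n!(m-n)!).
m = 12, n = 6
Numerator: 12 * 11 * 10 * 9 * 8 * 7
Denominator: 6! = 720
C(12, 6) = 924


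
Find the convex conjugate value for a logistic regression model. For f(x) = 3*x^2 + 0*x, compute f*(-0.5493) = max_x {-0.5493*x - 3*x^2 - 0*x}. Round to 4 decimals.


f*(y) = sup_x {y*x - a*x^2 - b*x} = sup_x {(y-b)*x - a*x^2}
FOC: (y - b) - 2a*x = 0 => x* = (y - b)/(2a)
x* = (-0.5493 - 0)/(2*3) = -0.0916
f*(-0.5493) = (y-b)^2/(4a) = (-0.5493 - 0)^2/(4*3)
= 0.3017/12 = 0.0251


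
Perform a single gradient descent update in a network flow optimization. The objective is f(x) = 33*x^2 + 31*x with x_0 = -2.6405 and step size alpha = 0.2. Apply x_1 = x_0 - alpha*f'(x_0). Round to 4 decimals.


We compute the gradient at x_0 and apply the update.
f'(x) = 66*x + 31
f'(-2.6405) = 66*-2.6405 + 31 = -143.273
x_1 = -2.6405 - 0.2*-143.273 = 26.0141


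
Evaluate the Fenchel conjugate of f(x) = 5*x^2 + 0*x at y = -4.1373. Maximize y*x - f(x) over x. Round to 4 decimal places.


f*(y) = sup_x {y*x - a*x^2 - b*x} = sup_x {(y-b)*x - a*x^2}
FOC: (y - b) - 2a*x = 0 => x* = (y - b)/(2a)
x* = (-4.1373 - 0)/(2*5) = -0.4137
f*(-4.1373) = (y-b)^2/(4a) = (-4.1373 - 0)^2/(4*5)
= 17.1173/20 = 0.8559


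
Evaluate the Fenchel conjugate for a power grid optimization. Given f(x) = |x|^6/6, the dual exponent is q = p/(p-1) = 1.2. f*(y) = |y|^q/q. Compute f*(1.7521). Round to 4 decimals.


The conjugate exponent q satisfies 1/p + 1/q = 1.
p = 6, so q = 6/(6 - 1) = 1.2
|y|^q = 1.7521^1.2 = 1.9601
f*(1.7521) = 1.9601 / 1.2 = 1.6334


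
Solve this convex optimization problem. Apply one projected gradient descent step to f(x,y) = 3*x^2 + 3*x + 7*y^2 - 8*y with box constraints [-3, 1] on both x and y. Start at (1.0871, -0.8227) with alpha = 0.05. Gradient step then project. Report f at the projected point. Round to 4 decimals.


Step 1: Compute gradient at (1.0871, -0.8227).
grad_x = 2*3*1.0871 + 3 = 9.5226
grad_y = 2*7*-0.8227 - 8 = -19.5178
Step 2: Gradient step.
x_raw = 1.0871 - 0.05*9.5226 = 0.611
y_raw = -0.8227 - 0.05*-19.5178 = 0.1532
Step 3: Project onto [-3, 1].
x_proj = clip(0.611) = 0.611
y_proj = clip(0.1532) = 0.1532
Step 4: Evaluate f.
f(0.611, 0.1532) = 1.8915


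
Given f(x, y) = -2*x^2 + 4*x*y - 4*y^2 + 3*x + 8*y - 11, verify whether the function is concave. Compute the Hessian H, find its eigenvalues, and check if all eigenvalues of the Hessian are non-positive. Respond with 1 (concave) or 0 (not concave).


The Hessian of f(x,y) = -2*x^2 + 4*x*y - 4*y^2 + 3*x + 8*y - 11 is:
H = [[-4, 4], [4, -8]]
Trace = -4 - 8 = -12
Determinant = -4*-8 - (4)^2 = 16
Discriminant = (-12)^2 - 4*16 = 80.0
Eigenvalues: lambda_1 = -10.4721, lambda_2 = -1.5279
The function is concave.

1


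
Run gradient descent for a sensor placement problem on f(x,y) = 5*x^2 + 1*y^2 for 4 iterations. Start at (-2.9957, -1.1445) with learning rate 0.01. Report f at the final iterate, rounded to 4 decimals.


Gradient descent on f(x,y) = 5*x^2 + 1*y^2.
Starting point: (-2.9957, -1.1445), alpha = 0.01
Step 1: grad_x = 2*5*-2.9957 = -29.957, grad_y = 2*1*-1.1445 = -2.289
  x_1 = -2.9957 - 0.01*-29.957 = -2.6961
  y_1 = -1.1445 - 0.01*-2.289 = -1.1216
Step 2: grad_x = 2*5*-2.6961 = -26.9613, grad_y = 2*1*-1.1216 = -2.2432
  x_2 = -2.6961 - 0.01*-26.9613 = -2.4265
  y_2 = -1.1216 - 0.01*-2.2432 = -1.0992
Step 3: grad_x = 2*5*-2.4265 = -24.2652, grad_y = 2*1*-1.0992 = -2.1984
  x_3 = -2.4265 - 0.01*-24.2652 = -2.1839
  y_3 = -1.0992 - 0.01*-2.1984 = -1.0772
Step 4: grad_x = 2*5*-2.1839 = -21.8387, grad_y = 2*1*-1.0772 = -2.1544
  x_4 = -2.1839 - 0.01*-21.8387 = -1.9655
  y_4 = -1.0772 - 0.01*-2.1544 = -1.0557
f(-1.9655, -1.0557) = 5*(-1.9655)^2 + 1*(-1.0557)^2 = 20.4299


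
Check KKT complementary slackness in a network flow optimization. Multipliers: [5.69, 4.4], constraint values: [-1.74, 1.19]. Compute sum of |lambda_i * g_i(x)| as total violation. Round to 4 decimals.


KKT complementary slackness check:
lambda_1 * g_1 = 5.69 * -1.74 = -9.9006
lambda_2 * g_2 = 4.4 * 1.19 = 5.236
Total violation = 9.9006 + 5.236 = 15.1366


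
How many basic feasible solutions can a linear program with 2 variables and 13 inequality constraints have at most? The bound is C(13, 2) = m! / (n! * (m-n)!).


Each vertex corresponds to some choice of n active constraints out of m, so the number of vertices is at most C(m, n) = m! / (n!(m-n)!).
m = 13, n = 2
Numerator: 13 * 12
Denominator: 2! = 2
C(13, 2) = 78


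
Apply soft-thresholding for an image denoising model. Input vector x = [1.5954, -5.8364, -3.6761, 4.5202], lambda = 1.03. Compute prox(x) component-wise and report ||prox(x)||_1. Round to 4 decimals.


Soft-thresholding with lambda = 1.03:
prox(1.5954) = sign(1.5954)*max(|1.5954| - 1.03, 0) = 0.5654
prox(-5.8364) = sign(-5.8364)*max(|-5.8364| - 1.03, 0) = -4.8064
prox(-3.6761) = sign(-3.6761)*max(|-3.6761| - 1.03, 0) = -2.6461
prox(4.5202) = sign(4.5202)*max(|4.5202| - 1.03, 0) = 3.4902
prox(x) = [0.5654, -4.8064, -2.6461, 3.4902]
||prox(x)||_1 = 0.5654 + 4.8064 + 2.6461 + 3.4902 = 11.5081


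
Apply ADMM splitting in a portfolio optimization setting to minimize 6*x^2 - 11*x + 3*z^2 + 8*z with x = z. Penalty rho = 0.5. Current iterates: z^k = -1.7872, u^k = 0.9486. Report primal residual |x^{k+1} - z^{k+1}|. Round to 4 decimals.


ADMM iteration with rho = 0.5, z^k = -1.7872, u^k = 0.9486
Step 1: x-update.
Minimize 6*x^2 - 11*x + (0.5/2)*(x + 1.7872 + 0.9486)^2
FOC: (2*6 + 0.5)*x = 11 + 0.5*(-1.7872 - 0.9486)
x^{k+1} = 0.7706
Step 2: z-update.
Minimize 3*z^2 + 8*z + (0.5/2)*(0.7706 - z + 0.9486)^2
FOC: (2*3 + 0.5)*z = -8 + 0.5*(0.7706 + 0.9486)
z^{k+1} = -1.0985
Step 3: u-update.
u^{k+1} = 0.9486 + 0.7706 + 1.0985 = 2.8177
Step 4: Primal residual = |0.7706 + 1.0985| = 1.8691


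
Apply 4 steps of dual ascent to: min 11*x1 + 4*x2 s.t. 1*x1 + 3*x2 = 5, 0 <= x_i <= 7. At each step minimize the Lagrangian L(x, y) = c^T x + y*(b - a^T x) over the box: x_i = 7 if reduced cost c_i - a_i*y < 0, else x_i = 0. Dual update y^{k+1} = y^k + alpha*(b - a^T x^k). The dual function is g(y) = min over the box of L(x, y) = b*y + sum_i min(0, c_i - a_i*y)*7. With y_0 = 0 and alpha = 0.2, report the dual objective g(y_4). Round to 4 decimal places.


Dual ascent for LP: min 11*x1 + 4*x2, 1*x1 + 3*x2 = 5, 0 <= x_i <= 7
Step 1: y^k = 0.0, reduced costs: (11.0, 4.0)
  x^k = (0.0, 0.0), subgradient = b - a^T x = 5.0
  y^{k+1} = 0.0 + 0.2*5.0 = 1.0
Step 2: y^k = 1.0, reduced costs: (10.0, 1.0)
  x^k = (0.0, 0.0), subgradient = b - a^T x = 5.0
  y^{k+1} = 1.0 + 0.2*5.0 = 2.0
Step 3: y^k = 2.0, reduced costs: (9.0, -2.0)
  x^k = (0.0, 7.0), subgradient = b - a^T x = -16.0
  y^{k+1} = 2.0 + 0.2*-16.0 = -1.2
Step 4: y^k = -1.2, reduced costs: (12.2, 7.6)
  x^k = (0.0, 0.0), subgradient = b - a^T x = 5.0
  y^{k+1} = -1.2 + 0.2*5.0 = -0.2
Dual objective at y_4 = -0.2: reduced costs (11.2, 4.6), box minimizer x = (0.0, 0.0)
g(y_4) = b*y + (c1 - a1*y)*x1 + (c2 - a2*y)*x2 = 5*(-0.2) + 11.2*0.0 + 4.6*0.0 = -1.0 + 0.0 + 0.0 = -1.0


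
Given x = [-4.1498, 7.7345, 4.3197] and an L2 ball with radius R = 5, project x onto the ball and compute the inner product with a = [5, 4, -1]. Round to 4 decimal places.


Step 1: Compute ||x|| (intermediates to 6 decimals).
||x|| = sqrt((-4.1498)^2 + 7.7345^2 + 4.3197^2) = 9.782798
Step 2: Project.
Since ||x|| > R, scale = R/||x|| = 5/9.782798 = 0.511101, proj(x) = scale * x
proj(x) = [-2.120967, 3.953111, 2.207803]
Step 3: Dot product.
a^T * proj(x) = 5*(-2.120967) + 4*3.953111 - 1*2.207803 = 2.9998


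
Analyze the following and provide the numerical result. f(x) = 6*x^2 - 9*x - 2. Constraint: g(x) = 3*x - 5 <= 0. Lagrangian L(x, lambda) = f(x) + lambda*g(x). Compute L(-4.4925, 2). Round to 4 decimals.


Step 1: Evaluate f(x).
f(-4.4925) = 6*(-4.4925)^2 - 9*(-4.4925) - 2 = 159.5278
Step 2: Evaluate g(x).
g(-4.4925) = 3*-4.4925 - 5 = -18.4775
Step 3: Compute Lagrangian.
L = 159.5278 + 2*-18.4775 = 122.5728


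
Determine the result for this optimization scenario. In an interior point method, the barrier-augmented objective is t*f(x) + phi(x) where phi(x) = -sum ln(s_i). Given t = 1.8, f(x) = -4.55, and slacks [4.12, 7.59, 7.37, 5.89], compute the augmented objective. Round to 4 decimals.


Step 1: Compute log-barrier.
ln values: [1.4159, 2.0268, 1.9974, 1.7733]
phi = -(1.4159 + 2.0268 + 1.9974 + 1.7733) = -7.2134
Step 2: Compute augmented objective.
t*f(x) = 1.8*-4.55 = -8.19
Total = -8.19 - 7.2134 = -15.4034


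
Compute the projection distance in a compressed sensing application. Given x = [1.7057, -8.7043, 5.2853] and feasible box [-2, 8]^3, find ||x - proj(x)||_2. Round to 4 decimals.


Project each component onto [-2, 8].
clip(1.7057) = 1.7057, clip(-8.7043) = -2.0, clip(5.2853) = 5.2853
Projection = [1.7057, -2.0, 5.2853]
Squared diffs: [0.0, 44.9476, 0.0]
Distance = sqrt(44.9476) = 6.7043


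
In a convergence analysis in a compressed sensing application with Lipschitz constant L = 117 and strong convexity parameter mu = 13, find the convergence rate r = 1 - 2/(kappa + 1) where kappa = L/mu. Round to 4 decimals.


Step 1: Compute the condition number.
kappa = L/mu = 117/13 = 9.0
Step 2: Compute the convergence rate.
r = 1 - 2/(kappa + 1) = 1 - 2*mu/(L + mu) = (L - mu)/(L + mu) = 104/130 = 0.8


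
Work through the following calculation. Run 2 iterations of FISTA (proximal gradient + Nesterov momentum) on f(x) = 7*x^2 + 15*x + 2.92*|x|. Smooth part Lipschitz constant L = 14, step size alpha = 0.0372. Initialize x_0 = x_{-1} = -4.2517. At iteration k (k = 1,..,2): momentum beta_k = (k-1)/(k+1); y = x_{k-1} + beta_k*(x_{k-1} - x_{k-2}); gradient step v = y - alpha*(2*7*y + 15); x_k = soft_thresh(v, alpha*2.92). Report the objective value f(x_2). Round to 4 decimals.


FISTA on f(x) = 7*x^2 + 15*x + 2.92*|x|
L = 14, alpha = 0.0372
Iteration 1: beta = 0.0, y = -4.2517 + 0.0*(-4.2517 + 4.2517) = -4.2517
  grad(y) = -44.5238, v = y - alpha*grad = -2.5954
  prox(v) = soft_thresh(-2.5954, 0.1086) = -2.4868
Iteration 2: beta = 0.3333, y = -2.4868 + 0.3333*(-2.4868 + 4.2517) = -1.8985
  grad(y) = -11.5788, v = y - alpha*grad = -1.4678
  prox(v) = soft_thresh(-1.4678, 0.1086) = -1.3591
f(x_2) = 7*(-1.3591)^2 + 15*(-1.3591) + 2.92*|-1.3591| = -3.4876


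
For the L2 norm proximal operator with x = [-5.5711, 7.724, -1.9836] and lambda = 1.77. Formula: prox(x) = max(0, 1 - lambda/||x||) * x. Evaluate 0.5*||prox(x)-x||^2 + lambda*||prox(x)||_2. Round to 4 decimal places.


Step 1: Compute ||x||.
||x|| = 9.7279
Step 2: Compute scaling factor.
scale = max(0, 1 - 1.77/9.7279) = 0.818
Step 3: prox(x) = [-4.5574, 6.3186, -1.6227]
||prox(x)|| = 7.9579
Step 4: Proximal objective.
0.5*||prox-x||^2 = 1.5665
lambda*||prox|| = 14.0855
Total = 15.6519


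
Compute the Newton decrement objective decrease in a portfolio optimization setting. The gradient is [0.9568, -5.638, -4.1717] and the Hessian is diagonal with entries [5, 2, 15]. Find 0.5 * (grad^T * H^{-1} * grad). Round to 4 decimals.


Step 1: H is diagonal, so H^(-1) * g = [0.1914, -2.819, -0.2781].
Step 2: g^T H^(-1) g = sum_i g_i^2 / H_ii
  = (0.9568)^2/5 + (-5.638)^2/2 + (-4.1717)^2/15
  = 0.1831 + 15.8935 + 1.1602 = 17.2368
Step 3: Objective decrease = 0.5 * g^T H^(-1) g = 8.6184


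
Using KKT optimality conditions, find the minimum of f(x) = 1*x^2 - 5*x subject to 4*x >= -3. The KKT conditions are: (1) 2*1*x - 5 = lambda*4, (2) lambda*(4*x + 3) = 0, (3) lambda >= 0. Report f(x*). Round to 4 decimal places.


Step 1: Try lambda = 0 (constraint inactive).
Stationarity: 2*1*x - 5 = 0
x* = 5/(2*1) = 2.5
Check constraint: 4*2.5 = 10.0 >= -3 -- satisfied.
Step 2: Compute optimal value.
f(x*) = 1*2.5^2 - 5*2.5 = -6.25


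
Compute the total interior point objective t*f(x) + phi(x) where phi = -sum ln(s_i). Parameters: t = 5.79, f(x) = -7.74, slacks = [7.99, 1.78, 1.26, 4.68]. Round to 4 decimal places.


Step 1: Compute log-barrier.
ln values: [2.0782, 0.5766, 0.2311, 1.5433]
phi = -(2.0782 + 0.5766 + 0.2311 + 1.5433) = -4.4292
Step 2: Compute augmented objective.
t*f(x) = 5.79*-7.74 = -44.8146
Total = -44.8146 - 4.4292 = -49.2438


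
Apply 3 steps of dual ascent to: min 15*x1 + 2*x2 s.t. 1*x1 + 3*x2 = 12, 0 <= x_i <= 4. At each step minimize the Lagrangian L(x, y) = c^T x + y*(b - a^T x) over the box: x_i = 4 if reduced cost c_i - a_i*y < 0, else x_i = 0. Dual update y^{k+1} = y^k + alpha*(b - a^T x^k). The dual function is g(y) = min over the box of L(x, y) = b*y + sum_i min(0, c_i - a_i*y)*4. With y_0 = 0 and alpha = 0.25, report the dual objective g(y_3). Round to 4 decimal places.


Dual ascent for LP: min 15*x1 + 2*x2, 1*x1 + 3*x2 = 12, 0 <= x_i <= 4
Step 1: y^k = 0.0, reduced costs: (15.0, 2.0)
  x^k = (0.0, 0.0), subgradient = b - a^T x = 12.0
  y^{k+1} = 0.0 + 0.25*12.0 = 3.0
Step 2: y^k = 3.0, reduced costs: (12.0, -7.0)
  x^k = (0.0, 4.0), subgradient = b - a^T x = 0.0
  y^{k+1} = 3.0 + 0.25*0.0 = 3.0
Step 3: y^k = 3.0, reduced costs: (12.0, -7.0)
  x^k = (0.0, 4.0), subgradient = b - a^T x = 0.0
  y^{k+1} = 3.0 + 0.25*0.0 = 3.0
Dual objective at y_3 = 3.0: reduced costs (12.0, -7.0), box minimizer x = (0.0, 4.0)
g(y_3) = b*y + (c1 - a1*y)*x1 + (c2 - a2*y)*x2 = 12*3.0 + 12.0*0.0 + (-7.0)*4.0 = 36.0 + 0.0 - 28.0 = 8.0


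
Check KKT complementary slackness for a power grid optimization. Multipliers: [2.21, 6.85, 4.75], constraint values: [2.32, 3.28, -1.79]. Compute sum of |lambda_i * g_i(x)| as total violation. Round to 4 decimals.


KKT complementary slackness check:
lambda_1 * g_1 = 2.21 * 2.32 = 5.1272
lambda_2 * g_2 = 6.85 * 3.28 = 22.468
lambda_3 * g_3 = 4.75 * -1.79 = -8.5025
Total violation = 5.1272 + 22.468 + 8.5025 = 36.0977


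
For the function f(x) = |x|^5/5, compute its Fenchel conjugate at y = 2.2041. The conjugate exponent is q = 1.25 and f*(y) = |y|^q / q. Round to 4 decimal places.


The conjugate exponent q satisfies 1/p + 1/q = 1.
p = 5, so q = 5/(5 - 1) = 1.25
|y|^q = 2.2041^1.25 = 2.6856
f*(2.2041) = 2.6856 / 1.25 = 2.1485


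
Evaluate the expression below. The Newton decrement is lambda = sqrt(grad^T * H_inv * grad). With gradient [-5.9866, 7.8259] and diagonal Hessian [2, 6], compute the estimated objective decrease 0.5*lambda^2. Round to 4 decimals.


Step 1: H is diagonal, so H^(-1) * g = [-2.9933, 1.3043].
Step 2: g^T H^(-1) g = sum_i g_i^2 / H_ii
  = (-5.9866)^2/2 + (7.8259)^2/6
  = 17.9197 + 10.2075 = 28.1271
Step 3: Objective decrease = 0.5 * g^T H^(-1) g = 14.0636


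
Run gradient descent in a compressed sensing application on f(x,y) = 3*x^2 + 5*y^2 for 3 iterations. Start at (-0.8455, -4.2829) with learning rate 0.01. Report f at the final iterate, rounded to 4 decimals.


Gradient descent on f(x,y) = 3*x^2 + 5*y^2.
Starting point: (-0.8455, -4.2829), alpha = 0.01
Step 1: grad_x = 2*3*-0.8455 = -5.073, grad_y = 2*5*-4.2829 = -42.829
  x_1 = -0.8455 - 0.01*-5.073 = -0.7948
  y_1 = -4.2829 - 0.01*-42.829 = -3.8546
Step 2: grad_x = 2*3*-0.7948 = -4.7686, grad_y = 2*5*-3.8546 = -38.5461
  x_2 = -0.7948 - 0.01*-4.7686 = -0.7471
  y_2 = -3.8546 - 0.01*-38.5461 = -3.4691
Step 3: grad_x = 2*3*-0.7471 = -4.4825, grad_y = 2*5*-3.4691 = -34.6915
  x_3 = -0.7471 - 0.01*-4.4825 = -0.7023
  y_3 = -3.4691 - 0.01*-34.6915 = -3.1222
f(-0.7023, -3.1222) = 3*(-0.7023)^2 + 5*(-3.1222)^2 = 50.2212


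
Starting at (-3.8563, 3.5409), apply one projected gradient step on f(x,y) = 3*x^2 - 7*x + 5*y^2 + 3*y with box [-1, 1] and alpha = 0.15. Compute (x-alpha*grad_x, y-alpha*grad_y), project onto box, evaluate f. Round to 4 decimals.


Step 1: Compute gradient at (-3.8563, 3.5409).
grad_x = 2*3*-3.8563 - 7 = -30.1378
grad_y = 2*5*3.5409 + 3 = 38.409
Step 2: Gradient step.
x_raw = -3.8563 - 0.15*-30.1378 = 0.6644
y_raw = 3.5409 - 0.15*38.409 = -2.2205
Step 3: Project onto [-1, 1].
x_proj = clip(0.6644) = 0.6644
y_proj = clip(-2.2205) = -1.0
Step 4: Evaluate f.
f(0.6644, -1.0) = -1.3264


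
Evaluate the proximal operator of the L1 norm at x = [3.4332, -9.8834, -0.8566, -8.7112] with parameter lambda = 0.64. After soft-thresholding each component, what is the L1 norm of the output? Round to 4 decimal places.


Soft-thresholding with lambda = 0.64:
prox(3.4332) = sign(3.4332)*max(|3.4332| - 0.64, 0) = 2.7932
prox(-9.8834) = sign(-9.8834)*max(|-9.8834| - 0.64, 0) = -9.2434
prox(-0.8566) = sign(-0.8566)*max(|-0.8566| - 0.64, 0) = -0.2166
prox(-8.7112) = sign(-8.7112)*max(|-8.7112| - 0.64, 0) = -8.0712
prox(x) = [2.7932, -9.2434, -0.2166, -8.0712]
||prox(x)||_1 = 2.7932 + 9.2434 + 0.2166 + 8.0712 = 20.3244


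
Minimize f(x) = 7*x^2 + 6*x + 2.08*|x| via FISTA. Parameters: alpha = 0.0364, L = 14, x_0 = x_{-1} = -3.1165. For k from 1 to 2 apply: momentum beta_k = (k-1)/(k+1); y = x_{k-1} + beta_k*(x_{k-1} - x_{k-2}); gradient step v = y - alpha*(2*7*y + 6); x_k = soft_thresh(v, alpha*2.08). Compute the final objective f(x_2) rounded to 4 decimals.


FISTA on f(x) = 7*x^2 + 6*x + 2.08*|x|
L = 14, alpha = 0.0364
Iteration 1: beta = 0.0, y = -3.1165 + 0.0*(-3.1165 + 3.1165) = -3.1165
  grad(y) = -37.631, v = y - alpha*grad = -1.7467
  prox(v) = soft_thresh(-1.7467, 0.0757) = -1.671
Iteration 2: beta = 0.3333, y = -1.671 + 0.3333*(-1.671 + 3.1165) = -1.1892
  grad(y) = -10.6487, v = y - alpha*grad = -0.8016
  prox(v) = soft_thresh(-0.8016, 0.0757) = -0.7259
f(x_2) = 7*(-0.7259)^2 + 6*(-0.7259) + 2.08*|-0.7259| = 0.8428


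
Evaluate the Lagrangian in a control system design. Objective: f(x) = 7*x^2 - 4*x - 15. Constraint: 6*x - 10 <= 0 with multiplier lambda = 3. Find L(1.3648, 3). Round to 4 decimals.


Step 1: Evaluate f(x).
f(1.3648) = 7*1.3648^2 - 4*1.3648 - 15 = -7.4204
Step 2: Evaluate g(x).
g(1.3648) = 6*1.3648 - 10 = -1.8112
Step 3: Compute Lagrangian.
L = -7.4204 + 3*-1.8112 = -12.854


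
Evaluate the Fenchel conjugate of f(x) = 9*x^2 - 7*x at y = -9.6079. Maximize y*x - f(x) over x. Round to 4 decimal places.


f*(y) = sup_x {y*x - a*x^2 - b*x} = sup_x {(y-b)*x - a*x^2}
FOC: (y - b) - 2a*x = 0 => x* = (y - b)/(2a)
x* = (-9.6079 + 7)/(2*9) = -0.1449
f*(-9.6079) = (y-b)^2/(4a) = (-9.6079 + 7)^2/(4*9)
= 6.8011/36 = 0.1889


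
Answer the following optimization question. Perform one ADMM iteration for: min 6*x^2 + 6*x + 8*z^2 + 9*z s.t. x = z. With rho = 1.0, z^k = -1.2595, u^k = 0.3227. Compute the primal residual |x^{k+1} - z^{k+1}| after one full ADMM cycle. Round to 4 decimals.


ADMM iteration with rho = 1.0, z^k = -1.2595, u^k = 0.3227
Step 1: x-update.
Minimize 6*x^2 + 6*x + (1.0/2)*(x + 1.2595 + 0.3227)^2
FOC: (2*6 + 1.0)*x = -6 + 1.0*(-1.2595 - 0.3227)
x^{k+1} = -0.5832
Step 2: z-update.
Minimize 8*z^2 + 9*z + (1.0/2)*(-0.5832 - z + 0.3227)^2
FOC: (2*8 + 1.0)*z = -9 + 1.0*(-0.5832 + 0.3227)
z^{k+1} = -0.5447
Step 3: u-update.
u^{k+1} = 0.3227 - 0.5832 + 0.5447 = 0.2842
Step 4: Primal residual = |-0.5832 + 0.5447| = 0.0385


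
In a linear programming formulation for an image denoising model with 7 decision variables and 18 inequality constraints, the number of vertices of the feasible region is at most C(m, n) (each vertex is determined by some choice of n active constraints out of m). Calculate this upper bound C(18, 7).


Each vertex corresponds to some choice of n active constraints out of m, so the number of vertices is at most C(m, n) = m! / (n!(m-n)!).
m = 18, n = 7
Numerator: 18 * 17 * 16 * 15 * 14 * 13 * 12
Denominator: 7! = 5040
C(18, 7) = 31824


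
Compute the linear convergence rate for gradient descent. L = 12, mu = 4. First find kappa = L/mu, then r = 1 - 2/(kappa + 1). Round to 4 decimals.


Step 1: Compute the condition number.
kappa = L/mu = 12/4 = 3.0
Step 2: Compute the convergence rate.
r = 1 - 2/(kappa + 1) = 1 - 2*mu/(L + mu) = (L - mu)/(L + mu) = 8/16 = 0.5


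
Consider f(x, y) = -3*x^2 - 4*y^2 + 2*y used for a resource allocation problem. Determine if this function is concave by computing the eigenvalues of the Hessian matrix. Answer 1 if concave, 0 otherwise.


The Hessian of f(x,y) = -3*x^2 - 4*y^2 + 2*y is:
H = [[-6, 0], [0, -8]]
Trace = -6 - 8 = -14
Determinant = -6*-8 - (0)^2 = 48
Discriminant = (-14)^2 - 4*48 = 4.0
Eigenvalues: lambda_1 = -8.0, lambda_2 = -6.0
The function is concave.

1


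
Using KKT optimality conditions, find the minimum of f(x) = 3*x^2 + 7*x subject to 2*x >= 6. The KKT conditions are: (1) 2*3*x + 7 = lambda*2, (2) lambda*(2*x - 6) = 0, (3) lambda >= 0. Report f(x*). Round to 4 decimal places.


Step 1: Try lambda = 0 (constraint inactive).
x_unc = -7/(2*3) = -1.1667
Check: 2*-1.1667 = -2.3334 < 6 -- violated!
Step 2: Constraint must be active: 2*x = 6
x* = 6/2 = 3.0
lambda = (2*3*3.0 + 7)/2 = 12.5
Step 3: Compute optimal value.
f(x*) = 3*3.0^2 + 7*3.0 = 48.0


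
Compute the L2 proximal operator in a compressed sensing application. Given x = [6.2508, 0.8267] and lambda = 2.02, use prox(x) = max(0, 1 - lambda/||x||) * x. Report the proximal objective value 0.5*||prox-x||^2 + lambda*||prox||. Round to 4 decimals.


Step 1: Compute ||x||.
||x|| = 6.3052
Step 2: Compute scaling factor.
scale = max(0, 1 - 2.02/6.3052) = 0.6796
Step 3: prox(x) = [4.2482, 0.5619]
||prox(x)|| = 4.2852
Step 4: Proximal objective.
0.5*||prox-x||^2 = 2.0402
lambda*||prox|| = 8.6561
Total = 10.6964


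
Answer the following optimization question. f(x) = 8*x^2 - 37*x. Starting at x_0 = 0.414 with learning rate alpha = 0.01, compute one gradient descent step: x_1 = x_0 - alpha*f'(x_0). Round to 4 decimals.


We compute the gradient at x_0 and apply the update.
f'(x) = 16*x - 37
f'(0.414) = 16*0.414 - 37 = -30.376
x_1 = 0.414 - 0.01*-30.376 = 0.7178


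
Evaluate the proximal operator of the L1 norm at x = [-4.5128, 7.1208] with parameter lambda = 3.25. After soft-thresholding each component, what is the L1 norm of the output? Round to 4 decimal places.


Soft-thresholding with lambda = 3.25:
prox(-4.5128) = sign(-4.5128)*max(|-4.5128| - 3.25, 0) = -1.2628
prox(7.1208) = sign(7.1208)*max(|7.1208| - 3.25, 0) = 3.8708
prox(x) = [-1.2628, 3.8708]
||prox(x)||_1 = 1.2628 + 3.8708 = 5.1336


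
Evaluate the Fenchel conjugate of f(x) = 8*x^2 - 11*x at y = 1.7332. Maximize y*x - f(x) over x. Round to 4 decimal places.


f*(y) = sup_x {y*x - a*x^2 - b*x} = sup_x {(y-b)*x - a*x^2}
FOC: (y - b) - 2a*x = 0 => x* = (y - b)/(2a)
x* = (1.7332 + 11)/(2*8) = 0.7958
f*(1.7332) = (y-b)^2/(4a) = (1.7332 + 11)^2/(4*8)
= 162.1344/32 = 5.0667


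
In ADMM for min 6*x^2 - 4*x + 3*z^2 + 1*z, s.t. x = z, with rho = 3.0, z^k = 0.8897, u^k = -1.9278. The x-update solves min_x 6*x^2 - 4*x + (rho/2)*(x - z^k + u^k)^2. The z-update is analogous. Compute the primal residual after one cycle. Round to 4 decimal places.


ADMM iteration with rho = 3.0, z^k = 0.8897, u^k = -1.9278
Step 1: x-update.
Minimize 6*x^2 - 4*x + (3.0/2)*(x - 0.8897 - 1.9278)^2
FOC: (2*6 + 3.0)*x = 4 + 3.0*(0.8897 + 1.9278)
x^{k+1} = 0.8302
Step 2: z-update.
Minimize 3*z^2 + 1*z + (3.0/2)*(0.8302 - z - 1.9278)^2
FOC: (2*3 + 3.0)*z = -1 + 3.0*(0.8302 - 1.9278)
z^{k+1} = -0.477
Step 3: u-update.
u^{k+1} = -1.9278 + 0.8302 + 0.477 = -0.6206
Step 4: Primal residual = |0.8302 + 0.477| = 1.3072


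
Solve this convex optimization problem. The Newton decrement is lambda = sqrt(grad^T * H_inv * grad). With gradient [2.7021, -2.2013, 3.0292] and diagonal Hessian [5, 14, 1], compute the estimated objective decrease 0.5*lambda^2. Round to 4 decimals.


Step 1: H is diagonal, so H^(-1) * g = [0.5404, -0.1572, 3.0292].
Step 2: g^T H^(-1) g = sum_i g_i^2 / H_ii
  = (2.7021)^2/5 + (-2.2013)^2/14 + (3.0292)^2/1
  = 1.4603 + 0.3461 + 9.1761 = 10.9824
Step 3: Objective decrease = 0.5 * g^T H^(-1) g = 5.4912


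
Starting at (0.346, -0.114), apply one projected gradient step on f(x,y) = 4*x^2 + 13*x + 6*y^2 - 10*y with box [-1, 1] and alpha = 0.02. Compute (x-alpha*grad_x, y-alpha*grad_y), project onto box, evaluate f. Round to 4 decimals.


Step 1: Compute gradient at (0.346, -0.114).
grad_x = 2*4*0.346 + 13 = 15.768
grad_y = 2*6*-0.114 - 10 = -11.368
Step 2: Gradient step.
x_raw = 0.346 - 0.02*15.768 = 0.0306
y_raw = -0.114 - 0.02*-11.368 = 0.1134
Step 3: Project onto [-1, 1].
x_proj = clip(0.0306) = 0.0306
y_proj = clip(0.1134) = 0.1134
Step 4: Evaluate f.
f(0.0306, 0.1134) = -0.6544


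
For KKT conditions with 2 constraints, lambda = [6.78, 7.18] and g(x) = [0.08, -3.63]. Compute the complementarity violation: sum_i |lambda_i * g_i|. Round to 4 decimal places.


KKT complementary slackness check:
lambda_1 * g_1 = 6.78 * 0.08 = 0.5424
lambda_2 * g_2 = 7.18 * -3.63 = -26.0634
Total violation = 0.5424 + 26.0634 = 26.6058


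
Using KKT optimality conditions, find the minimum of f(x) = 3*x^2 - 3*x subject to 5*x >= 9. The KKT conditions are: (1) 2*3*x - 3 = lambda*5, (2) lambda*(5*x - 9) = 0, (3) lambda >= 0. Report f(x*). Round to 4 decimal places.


Step 1: Try lambda = 0 (constraint inactive).
x_unc = 3/(2*3) = 0.5
Check: 5*0.5 = 2.5 < 9 -- violated!
Step 2: Constraint must be active: 5*x = 9
x* = 9/5 = 1.8
lambda = (2*3*1.8 - 3)/5 = 1.56
Step 3: Compute optimal value.
f(x*) = 3*1.8^2 - 3*1.8 = 4.32


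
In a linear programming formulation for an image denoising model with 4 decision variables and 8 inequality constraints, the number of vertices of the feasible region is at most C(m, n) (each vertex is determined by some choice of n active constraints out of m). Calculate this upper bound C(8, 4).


Each vertex corresponds to some choice of n active constraints out of m, so the number of vertices is at most C(m, n) = m! / (n!(m-n)!).
m = 8, n = 4
Numerator: 8 * 7 * 6 * 5
Denominator: 4! = 24
C(8, 4) = 70


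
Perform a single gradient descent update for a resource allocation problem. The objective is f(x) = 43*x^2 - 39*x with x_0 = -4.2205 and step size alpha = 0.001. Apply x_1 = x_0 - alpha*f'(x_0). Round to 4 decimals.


We compute the gradient at x_0 and apply the update.
f'(x) = 86*x - 39
f'(-4.2205) = 86*-4.2205 - 39 = -401.963
x_1 = -4.2205 - 0.001*-401.963 = -3.8185


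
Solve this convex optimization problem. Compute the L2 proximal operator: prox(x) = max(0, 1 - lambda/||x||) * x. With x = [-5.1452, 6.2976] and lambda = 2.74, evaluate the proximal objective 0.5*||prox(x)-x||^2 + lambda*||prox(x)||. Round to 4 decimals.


Step 1: Compute ||x||.
||x|| = 8.1322
Step 2: Compute scaling factor.
scale = max(0, 1 - 2.74/8.1322) = 0.6631
Step 3: prox(x) = [-3.4116, 4.1757]
||prox(x)|| = 5.3922
Step 4: Proximal objective.
0.5*||prox-x||^2 = 3.7538
lambda*||prox|| = 14.7746
Total = 18.5285


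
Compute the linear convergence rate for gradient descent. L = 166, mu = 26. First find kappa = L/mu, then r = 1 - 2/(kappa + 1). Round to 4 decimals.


Step 1: Compute the condition number.
kappa = L/mu = 166/26 = 6.3846
Step 2: Compute the convergence rate.
r = 1 - 2/(kappa + 1) = 1 - 2*mu/(L + mu) = (L - mu)/(L + mu) = 140/192 = 0.7292


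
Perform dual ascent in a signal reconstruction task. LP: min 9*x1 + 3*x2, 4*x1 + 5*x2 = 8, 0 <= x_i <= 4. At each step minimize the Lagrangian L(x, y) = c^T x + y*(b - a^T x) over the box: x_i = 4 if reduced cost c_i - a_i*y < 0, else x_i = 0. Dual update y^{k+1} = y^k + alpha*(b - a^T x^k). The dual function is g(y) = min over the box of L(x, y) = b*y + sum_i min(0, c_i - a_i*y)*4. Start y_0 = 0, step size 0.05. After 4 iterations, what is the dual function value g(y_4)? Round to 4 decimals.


Dual ascent for LP: min 9*x1 + 3*x2, 4*x1 + 5*x2 = 8, 0 <= x_i <= 4
Step 1: y^k = 0.0, reduced costs: (9.0, 3.0)
  x^k = (0.0, 0.0), subgradient = b - a^T x = 8.0
  y^{k+1} = 0.0 + 0.05*8.0 = 0.4
Step 2: y^k = 0.4, reduced costs: (7.4, 1.0)
  x^k = (0.0, 0.0), subgradient = b - a^T x = 8.0
  y^{k+1} = 0.4 + 0.05*8.0 = 0.8
Step 3: y^k = 0.8, reduced costs: (5.8, -1.0)
  x^k = (0.0, 4.0), subgradient = b - a^T x = -12.0
  y^{k+1} = 0.8 + 0.05*-12.0 = 0.2
Step 4: y^k = 0.2, reduced costs: (8.2, 2.0)
  x^k = (0.0, 0.0), subgradient = b - a^T x = 8.0
  y^{k+1} = 0.2 + 0.05*8.0 = 0.6
Dual objective at y_4 = 0.6: reduced costs (6.6, 0.0), box minimizer x = (0.0, 0.0)
g(y_4) = b*y + (c1 - a1*y)*x1 + (c2 - a2*y)*x2 = 8*0.6 + 6.6*0.0 + 0.0*0.0 = 4.8 + 0.0 + 0.0 = 4.8


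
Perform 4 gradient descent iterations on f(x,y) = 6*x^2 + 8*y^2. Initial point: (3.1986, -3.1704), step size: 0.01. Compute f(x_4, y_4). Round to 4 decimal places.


Gradient descent on f(x,y) = 6*x^2 + 8*y^2.
Starting point: (3.1986, -3.1704), alpha = 0.01
Step 1: grad_x = 2*6*3.1986 = 38.3832, grad_y = 2*8*-3.1704 = -50.7264
  x_1 = 3.1986 - 0.01*38.3832 = 2.8148
  y_1 = -3.1704 - 0.01*-50.7264 = -2.6631
Step 2: grad_x = 2*6*2.8148 = 33.7772, grad_y = 2*8*-2.6631 = -42.6102
  x_2 = 2.8148 - 0.01*33.7772 = 2.477
  y_2 = -2.6631 - 0.01*-42.6102 = -2.237
Step 3: grad_x = 2*6*2.477 = 29.724, grad_y = 2*8*-2.237 = -35.7925
  x_3 = 2.477 - 0.01*29.724 = 2.1798
  y_3 = -2.237 - 0.01*-35.7925 = -1.8791
Step 4: grad_x = 2*6*2.1798 = 26.1571, grad_y = 2*8*-1.8791 = -30.0657
  x_4 = 2.1798 - 0.01*26.1571 = 1.9182
  y_4 = -1.8791 - 0.01*-30.0657 = -1.5785
f(1.9182, -1.5785) = 6*1.9182^2 + 8*(-1.5785)^2 = 42.0087


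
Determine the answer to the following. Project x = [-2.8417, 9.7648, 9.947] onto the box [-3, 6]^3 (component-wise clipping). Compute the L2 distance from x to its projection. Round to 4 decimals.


Project each component onto [-3, 6].
clip(-2.8417) = -2.8417, clip(9.7648) = 6.0, clip(9.947) = 6.0
Projection = [-2.8417, 6.0, 6.0]
Squared diffs: [0.0, 14.1737, 15.5788]
Distance = sqrt(29.7525) = 5.4546


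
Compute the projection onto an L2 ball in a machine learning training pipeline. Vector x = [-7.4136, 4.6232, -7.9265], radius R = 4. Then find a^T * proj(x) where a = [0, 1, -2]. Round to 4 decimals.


Step 1: Compute ||x|| (intermediates to 6 decimals).
||x|| = sqrt((-7.4136)^2 + 4.6232^2 + (-7.9265)^2) = 11.796815
Step 2: Project.
Since ||x|| > R, scale = R/||x|| = 4/11.796815 = 0.339075, proj(x) = scale * x
proj(x) = [-2.513766, 1.567612, -2.687678]
Step 3: Dot product.
a^T * proj(x) = 0*(-2.513766) + 1*1.567612 - 2*(-2.687678) = 6.943


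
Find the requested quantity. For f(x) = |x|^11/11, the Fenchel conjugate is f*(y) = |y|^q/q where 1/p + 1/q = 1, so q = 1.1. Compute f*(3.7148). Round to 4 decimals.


The conjugate exponent q satisfies 1/p + 1/q = 1.
p = 11, so q = 11/(11 - 1) = 1.1
|y|^q = 3.7148^1.1 = 4.2357
f*(3.7148) = 4.2357 / 1.1 = 3.8507


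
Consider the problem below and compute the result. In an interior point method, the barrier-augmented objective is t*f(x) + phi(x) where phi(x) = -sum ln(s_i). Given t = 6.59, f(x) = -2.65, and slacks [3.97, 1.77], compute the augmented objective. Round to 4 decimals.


Step 1: Compute log-barrier.
ln values: [1.3788, 0.571]
phi = -(1.3788 + 0.571) = -1.9497
Step 2: Compute augmented objective.
t*f(x) = 6.59*-2.65 = -17.4635
Total = -17.4635 - 1.9497 = -19.4132


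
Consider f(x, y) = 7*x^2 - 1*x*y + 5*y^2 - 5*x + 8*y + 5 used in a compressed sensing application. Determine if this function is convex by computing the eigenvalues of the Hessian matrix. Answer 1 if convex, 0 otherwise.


The Hessian of f(x,y) = 7*x^2 - 1*x*y + 5*y^2 - 5*x + 8*y + 5 is:
H = [[14, -1], [-1, 10]]
Trace = 14 + 10 = 24
Determinant = 14*10 - (-1)^2 = 139
Discriminant = (24)^2 - 4*139 = 20.0
Eigenvalues: lambda_1 = 9.7639, lambda_2 = 14.2361
The function is convex.

1


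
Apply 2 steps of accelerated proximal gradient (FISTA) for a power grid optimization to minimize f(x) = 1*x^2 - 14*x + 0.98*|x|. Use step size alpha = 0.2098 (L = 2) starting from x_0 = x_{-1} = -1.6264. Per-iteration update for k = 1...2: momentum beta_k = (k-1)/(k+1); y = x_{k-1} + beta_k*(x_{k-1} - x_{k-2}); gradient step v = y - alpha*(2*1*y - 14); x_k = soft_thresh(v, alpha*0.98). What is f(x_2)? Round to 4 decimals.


FISTA on f(x) = 1*x^2 - 14*x + 0.98*|x|
L = 2, alpha = 0.2098
Iteration 1: beta = 0.0, y = -1.6264 + 0.0*(-1.6264 + 1.6264) = -1.6264
  grad(y) = -17.2528, v = y - alpha*grad = 1.9932
  prox(v) = soft_thresh(1.9932, 0.2056) = 1.7876
Iteration 2: beta = 0.3333, y = 1.7876 + 0.3333*(1.7876 + 1.6264) = 2.9256
  grad(y) = -8.1487, v = y - alpha*grad = 4.6352
  prox(v) = soft_thresh(4.6352, 0.2056) = 4.4296
f(x_2) = 1*4.4296^2 - 14*4.4296 + 0.98*|4.4296| = -38.0522


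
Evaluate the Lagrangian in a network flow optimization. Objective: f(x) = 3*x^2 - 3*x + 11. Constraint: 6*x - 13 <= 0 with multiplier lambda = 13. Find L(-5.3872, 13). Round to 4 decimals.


Step 1: Evaluate f(x).
f(-5.3872) = 3*(-5.3872)^2 - 3*(-5.3872) + 11 = 114.2274
Step 2: Evaluate g(x).
g(-5.3872) = 6*-5.3872 - 13 = -45.3232
Step 3: Compute Lagrangian.
L = 114.2274 + 13*-45.3232 = -474.9742


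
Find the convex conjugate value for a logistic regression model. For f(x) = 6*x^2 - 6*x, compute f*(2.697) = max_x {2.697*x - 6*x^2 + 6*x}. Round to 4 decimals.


f*(y) = sup_x {y*x - a*x^2 - b*x} = sup_x {(y-b)*x - a*x^2}
FOC: (y - b) - 2a*x = 0 => x* = (y - b)/(2a)
x* = (2.697 + 6)/(2*6) = 0.7248
f*(2.697) = (y-b)^2/(4a) = (2.697 + 6)^2/(4*6)
= 75.6378/24 = 3.1516


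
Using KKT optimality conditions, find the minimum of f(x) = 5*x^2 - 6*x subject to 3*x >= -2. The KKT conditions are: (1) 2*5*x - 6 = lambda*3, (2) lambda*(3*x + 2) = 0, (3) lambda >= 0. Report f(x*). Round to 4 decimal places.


Step 1: Try lambda = 0 (constraint inactive).
Stationarity: 2*5*x - 6 = 0
x* = 6/(2*5) = 0.6
Check constraint: 3*0.6 = 1.8 >= -2 -- satisfied.
Step 2: Compute optimal value.
f(x*) = 5*0.6^2 - 6*0.6 = -1.8


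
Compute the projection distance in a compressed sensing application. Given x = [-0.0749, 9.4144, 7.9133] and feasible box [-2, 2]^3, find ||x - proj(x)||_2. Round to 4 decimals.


Project each component onto [-2, 2].
clip(-0.0749) = -0.0749, clip(9.4144) = 2.0, clip(7.9133) = 2.0
Projection = [-0.0749, 2.0, 2.0]
Squared diffs: [0.0, 54.9733, 34.9671]
Distance = sqrt(89.9404) = 9.4837
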